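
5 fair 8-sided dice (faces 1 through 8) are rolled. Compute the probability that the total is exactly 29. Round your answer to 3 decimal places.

There are 8^5 = 32768 equally likely outcomes.
The number of ordered 5-tuples from {1,…,8} summing to 29 is 1190.
P(sum = 29) = 1190/32768 = 595/16384 ≈ 0.036.

0.036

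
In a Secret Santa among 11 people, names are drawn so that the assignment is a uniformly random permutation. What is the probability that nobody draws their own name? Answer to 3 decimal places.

This is the derangement probability: permutations of 11 with no fixed point.
D(11) = 11! · (1 − 1/1! + 1/2! − ··· + (−1)^11/11!) = 14684570.
P = 14684570/39916800 = 1468457/3991680 ≈ 0.368.

0.368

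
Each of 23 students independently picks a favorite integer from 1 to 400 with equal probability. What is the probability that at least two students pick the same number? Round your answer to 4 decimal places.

0.4752

It's easier to compute the probability that all 23 are distinct.
P(all distinct) = 400/400 · 399/400 · ··· · 378/400 ≈ 0.5248.
So the probability of at least one match is 1 − 0.5248 = 0.4752.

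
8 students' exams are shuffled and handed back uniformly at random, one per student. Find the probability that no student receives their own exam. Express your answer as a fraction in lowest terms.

This is the derangement probability: permutations of 8 with no fixed point.
D(8) = 8! · (1 − 1/1! + 1/2! − ··· + (−1)^8/8!) = 14833.
P = 14833/40320 = 2119/5760.

2119/5760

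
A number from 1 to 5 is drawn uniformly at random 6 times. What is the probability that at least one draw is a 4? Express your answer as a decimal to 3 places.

P(no draw is a 4) = (4/5)^6 ≈ 0.262.
P(at least one) = 1 − 0.262 = 0.738.

0.738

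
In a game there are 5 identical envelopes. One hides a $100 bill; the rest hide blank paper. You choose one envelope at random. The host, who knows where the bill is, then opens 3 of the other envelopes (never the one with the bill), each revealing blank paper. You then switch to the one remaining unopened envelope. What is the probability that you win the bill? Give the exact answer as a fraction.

4/5

Your original envelope holds the bill with probability 1/5, so the other 4 collectively hold it with probability 4/5.
The host can always find 3 empty envelopes to open, so the reveals don't change that 4/5; it is now spread over the 1 remaining unopened envelope.
P(win by switching) = (4/5) · (1/1) = 4/5.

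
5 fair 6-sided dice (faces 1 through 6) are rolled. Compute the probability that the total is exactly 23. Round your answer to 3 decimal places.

There are 6^5 = 7776 equally likely outcomes.
The number of ordered 5-tuples from {1,…,6} summing to 23 is 305.
P(sum = 23) = 305/7776 ≈ 0.039.

0.039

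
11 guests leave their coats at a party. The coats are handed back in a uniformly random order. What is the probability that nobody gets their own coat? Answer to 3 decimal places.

0.368

This is the derangement probability: permutations of 11 with no fixed point.
D(11) = 11! · (1 − 1/1! + 1/2! − ··· + (−1)^11/11!) = 14684570.
P = 14684570/39916800 = 1468457/3991680 ≈ 0.368.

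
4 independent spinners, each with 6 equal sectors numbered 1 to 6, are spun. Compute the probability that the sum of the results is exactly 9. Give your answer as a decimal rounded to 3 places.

There are 6^4 = 1296 equally likely outcomes.
The number of ordered 4-tuples from {1,…,6} summing to 9 is 56.
P(sum = 9) = 56/1296 = 7/162 ≈ 0.043.

0.043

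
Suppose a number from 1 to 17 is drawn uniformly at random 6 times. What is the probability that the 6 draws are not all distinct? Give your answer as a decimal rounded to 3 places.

0.631

P(all 6 different) = 17/17 · 16/17 · ··· · 12/17 ≈ 0.369.
P(at least two equal) = 1 − 0.369 = 0.631.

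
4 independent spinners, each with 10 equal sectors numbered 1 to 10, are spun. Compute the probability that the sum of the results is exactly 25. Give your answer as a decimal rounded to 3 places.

0.059

There are 10^4 = 10000 equally likely outcomes.
The number of ordered 4-tuples from {1,…,10} summing to 25 is 592.
P(sum = 25) = 592/10000 = 37/625 ≈ 0.059.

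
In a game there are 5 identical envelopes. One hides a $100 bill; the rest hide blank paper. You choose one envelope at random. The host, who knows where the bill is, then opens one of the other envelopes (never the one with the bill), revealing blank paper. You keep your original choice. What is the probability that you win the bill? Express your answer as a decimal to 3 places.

The host can always open an empty envelope regardless of your choice, so this gives no information about your original envelope.
P(win by staying) = 1/5 ≈ 0.200.

0.200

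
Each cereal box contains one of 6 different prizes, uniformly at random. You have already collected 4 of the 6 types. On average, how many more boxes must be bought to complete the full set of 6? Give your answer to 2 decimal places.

9.00

Starting from 4 distinct types, each trial gives a new one with probability (6−i)/6 when i types are held, so the wait for the next new type is 6/(6−i).
E = 6/2 + 6/1 = 9 ≈ 9.00.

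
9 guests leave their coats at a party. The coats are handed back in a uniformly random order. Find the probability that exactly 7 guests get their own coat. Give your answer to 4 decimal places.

Choose which 7 of the 9 are fixed: C(9,7) = 36 ways.
The remaining 2 must have no fixed point: D(2) = 1.
P = 36·1/362880 = 1/10080 ≈ 0.0001.

0.0001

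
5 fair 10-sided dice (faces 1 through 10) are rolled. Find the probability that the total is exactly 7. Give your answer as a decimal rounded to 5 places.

There are 10^5 = 100000 equally likely outcomes.
The number of ordered 5-tuples from {1,…,10} summing to 7 is 15.
P(sum = 7) = 15/100000 = 3/20000 ≈ 0.00015.

0.00015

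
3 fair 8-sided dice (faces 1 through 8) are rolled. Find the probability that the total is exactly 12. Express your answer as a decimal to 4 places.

There are 8^3 = 512 equally likely outcomes.
The number of ordered 3-tuples from {1,…,8} summing to 12 is 46.
P(sum = 12) = 46/512 = 23/256 ≈ 0.0898.

0.0898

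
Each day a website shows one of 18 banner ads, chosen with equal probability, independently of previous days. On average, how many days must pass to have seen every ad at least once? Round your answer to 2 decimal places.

62.91

After i distinct types are collected, each trial gives a new one with probability (18−i)/18, so the expected wait for the next new type is 18/(18−i).
E = 18/18 + 18/17 + 18/16 + 18/15 + 18/14 + 18/13 + 18/12 + 18/11 + 18/10 + 18/9 + 18/8 + 18/7 + 18/6 + 18/5 + 18/4 + 18/3 + 18/2 + 18/1 = 42822903/680680 ≈ 62.91.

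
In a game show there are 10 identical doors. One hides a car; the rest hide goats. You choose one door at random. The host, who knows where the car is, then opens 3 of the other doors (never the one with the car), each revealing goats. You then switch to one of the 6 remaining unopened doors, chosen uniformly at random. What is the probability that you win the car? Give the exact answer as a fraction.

Your original door holds the car with probability 1/10, so the other 9 collectively hold it with probability 9/10.
The host can always find 3 empty doors to open, so the reveals don't change that 9/10; it is now spread over the 6 remaining unopened doors.
P(win by switching) = (9/10) · (1/6) = 3/20.

3/20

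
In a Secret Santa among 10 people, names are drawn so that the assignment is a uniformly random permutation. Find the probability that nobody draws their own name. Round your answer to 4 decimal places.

This is the derangement probability: permutations of 10 with no fixed point.
D(10) = 10! · (1 − 1/1! + 1/2! − ··· + (−1)^10/10!) = 1334961.
P = 1334961/3628800 = 16481/44800 ≈ 0.3679.

0.3679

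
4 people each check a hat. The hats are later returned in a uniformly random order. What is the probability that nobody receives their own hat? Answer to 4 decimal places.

0.3750

This is the derangement probability: permutations of 4 with no fixed point.
D(4) = 4! · (1 − 1/1! + 1/2! − ··· + (−1)^4/4!) = 9.
P = 9/24 = 3/8 ≈ 0.3750.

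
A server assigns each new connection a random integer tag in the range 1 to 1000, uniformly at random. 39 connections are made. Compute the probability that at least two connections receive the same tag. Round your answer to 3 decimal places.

0.528

It's easier to compute the probability that all 39 are distinct.
P(all distinct) = 1000/1000 · 999/1000 · ··· · 962/1000 ≈ 0.472.
So the probability of at least one match is 1 − 0.472 = 0.528.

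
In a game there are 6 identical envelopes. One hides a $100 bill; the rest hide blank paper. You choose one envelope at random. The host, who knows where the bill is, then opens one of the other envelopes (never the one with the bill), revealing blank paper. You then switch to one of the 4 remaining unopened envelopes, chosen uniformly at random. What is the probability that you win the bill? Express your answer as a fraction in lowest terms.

5/24

Your original envelope holds the bill with probability 1/6, so the other 5 collectively hold it with probability 5/6.
The host can always find an empty envelope to open, so this doesn't change that 5/6; it is now spread over the 4 remaining unopened envelopes.
P(win by switching) = (5/6) · (1/4) = 5/24.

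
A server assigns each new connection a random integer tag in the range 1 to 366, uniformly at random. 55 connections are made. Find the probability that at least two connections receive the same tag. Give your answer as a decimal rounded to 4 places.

0.9861

It's easier to compute the probability that all 55 are distinct.
P(all distinct) = 366/366 · 365/366 · ··· · 312/366 ≈ 0.0139.
So the probability of at least one match is 1 − 0.0139 = 0.9861.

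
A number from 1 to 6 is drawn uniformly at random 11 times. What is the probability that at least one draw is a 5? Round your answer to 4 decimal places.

P(no draw is a 5) = (5/6)^11 ≈ 0.1346.
P(at least one) = 1 − 0.1346 = 0.8654.

0.8654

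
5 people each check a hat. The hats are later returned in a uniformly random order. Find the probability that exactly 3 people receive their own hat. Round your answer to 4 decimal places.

Choose which 3 of the 5 are fixed: C(5,3) = 10 ways.
The remaining 2 must have no fixed point: D(2) = 1.
P = 10·1/120 = 1/12 ≈ 0.0833.

0.0833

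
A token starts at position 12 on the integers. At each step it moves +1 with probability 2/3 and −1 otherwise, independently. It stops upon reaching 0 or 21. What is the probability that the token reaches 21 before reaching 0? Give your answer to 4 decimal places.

0.9998

Let r = q/p = (1/3)/(2/3) = 1/2. The recurrence P(i) = p·P(i+1) + q·P(i−1) with P(0)=0, P(21)=1 gives P(i) = (1 − r^i)/(1 − r^21).
P(12) = (1 − (1/2)^12) / (1 − (1/2)^21) = 299520/299593 ≈ 0.9998.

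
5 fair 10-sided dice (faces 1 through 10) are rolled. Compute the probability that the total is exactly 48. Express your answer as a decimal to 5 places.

0.00015

There are 10^5 = 100000 equally likely outcomes.
The number of ordered 5-tuples from {1,…,10} summing to 48 is 15.
P(sum = 48) = 15/100000 = 3/20000 ≈ 0.00015.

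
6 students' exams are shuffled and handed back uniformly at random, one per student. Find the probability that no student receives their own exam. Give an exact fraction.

This is the derangement probability: permutations of 6 with no fixed point.
D(6) = 6! · (1 − 1/1! + 1/2! − ··· + (−1)^6/6!) = 265.
P = 265/720 = 53/144.

53/144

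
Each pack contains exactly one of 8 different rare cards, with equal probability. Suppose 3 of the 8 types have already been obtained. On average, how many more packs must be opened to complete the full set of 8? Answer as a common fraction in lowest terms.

274/15

Starting from 3 distinct types, each trial gives a new one with probability (8−i)/8 when i types are held, so the wait for the next new type is 8/(8−i).
E = 8/5 + 8/4 + 8/3 + 8/2 + 8/1 = 274/15.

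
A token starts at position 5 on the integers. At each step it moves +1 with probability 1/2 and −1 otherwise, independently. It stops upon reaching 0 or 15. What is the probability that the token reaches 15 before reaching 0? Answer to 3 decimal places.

0.333

With a fair step, P(i) = ½P(i−1) + ½P(i+1) with P(0)=0, P(15)=1 has the linear solution P(i) = i/15.
P(5) = 5/15 = 1/3 ≈ 0.333.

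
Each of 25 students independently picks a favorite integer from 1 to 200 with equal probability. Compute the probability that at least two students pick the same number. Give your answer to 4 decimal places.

It's easier to compute the probability that all 25 are distinct.
P(all distinct) = 200/200 · 199/200 · ··· · 176/200 ≈ 0.2090.
So the probability of at least one match is 1 − 0.2090 = 0.7910.

0.7910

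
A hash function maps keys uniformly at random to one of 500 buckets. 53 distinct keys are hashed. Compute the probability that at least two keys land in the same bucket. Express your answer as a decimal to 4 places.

0.9426

It's easier to compute the probability that all 53 are distinct.
P(all distinct) = 500/500 · 499/500 · ··· · 448/500 ≈ 0.0574.
So the probability of at least one match is 1 − 0.0574 = 0.9426.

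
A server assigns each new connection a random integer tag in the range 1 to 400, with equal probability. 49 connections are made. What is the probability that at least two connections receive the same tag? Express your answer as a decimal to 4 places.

0.9534

It's easier to compute the probability that all 49 are distinct.
P(all distinct) = 400/400 · 399/400 · ··· · 352/400 ≈ 0.0466.
So the probability of at least one match is 1 − 0.0466 = 0.9534.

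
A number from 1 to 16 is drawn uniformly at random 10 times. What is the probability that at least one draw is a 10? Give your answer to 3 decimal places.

P(no draw is a 10) = (15/16)^10 ≈ 0.524.
P(at least one) = 1 − 0.524 = 0.476.

0.476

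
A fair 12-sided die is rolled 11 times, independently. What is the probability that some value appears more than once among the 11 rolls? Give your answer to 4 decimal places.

P(all 11 different) = 12/12 · 11/12 · ··· · 2/12 ≈ 0.0006.
P(at least two equal) = 1 − 0.0006 = 0.9994.

0.9994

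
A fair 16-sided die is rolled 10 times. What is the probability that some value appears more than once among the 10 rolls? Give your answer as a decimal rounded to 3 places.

P(all 10 different) = 16/16 · 15/16 · ··· · 7/16 ≈ 0.026.
P(at least two equal) = 1 − 0.026 = 0.974.

0.974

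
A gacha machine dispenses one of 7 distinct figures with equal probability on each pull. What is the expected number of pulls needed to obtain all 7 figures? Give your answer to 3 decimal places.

18.150

After i distinct types are collected, each trial gives a new one with probability (7−i)/7, so the expected wait for the next new type is 7/(7−i).
E = 7/7 + 7/6 + 7/5 + 7/4 + 7/3 + 7/2 + 7/1 = 363/20 ≈ 18.150.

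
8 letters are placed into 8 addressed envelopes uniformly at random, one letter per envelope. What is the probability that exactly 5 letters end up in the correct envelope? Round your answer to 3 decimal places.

Choose which 5 of the 8 are fixed: C(8,5) = 56 ways.
The remaining 3 must have no fixed point: D(3) = 2.
P = 56·2/40320 = 1/360 ≈ 0.003.

0.003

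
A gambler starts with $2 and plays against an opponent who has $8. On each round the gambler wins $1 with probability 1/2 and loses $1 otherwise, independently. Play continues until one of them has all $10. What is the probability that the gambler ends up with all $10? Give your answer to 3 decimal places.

With a fair step, P(i) = ½P(i−1) + ½P(i+1) with P(0)=0, P(10)=1 has the linear solution P(i) = i/10.
P(2) = 2/10 = 1/5 ≈ 0.200.

0.200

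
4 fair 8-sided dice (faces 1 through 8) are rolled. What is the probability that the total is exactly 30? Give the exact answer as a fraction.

5/2048

There are 8^4 = 4096 equally likely outcomes.
The number of ordered 4-tuples from {1,…,8} summing to 30 is 10.
P(sum = 30) = 10/4096 = 5/2048.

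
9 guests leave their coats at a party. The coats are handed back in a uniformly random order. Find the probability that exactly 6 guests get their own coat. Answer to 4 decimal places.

Choose which 6 of the 9 are fixed: C(9,6) = 84 ways.
The remaining 3 must have no fixed point: D(3) = 2.
P = 84·2/362880 = 1/2160 ≈ 0.0005.

0.0005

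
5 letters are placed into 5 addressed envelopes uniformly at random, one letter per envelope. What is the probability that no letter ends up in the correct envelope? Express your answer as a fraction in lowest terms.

This is the derangement probability: permutations of 5 with no fixed point.
D(5) = 5! · (1 − 1/1! + 1/2! − ··· + (−1)^5/5!) = 44.
P = 44/120 = 11/30.

11/30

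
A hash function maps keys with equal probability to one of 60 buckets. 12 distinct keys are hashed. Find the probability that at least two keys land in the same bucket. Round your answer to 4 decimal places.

It's easier to compute the probability that all 12 are distinct.
P(all distinct) = 60/60 · 59/60 · ··· · 49/60 ≈ 0.3079.
So the probability of at least one match is 1 − 0.3079 = 0.6921.

0.6921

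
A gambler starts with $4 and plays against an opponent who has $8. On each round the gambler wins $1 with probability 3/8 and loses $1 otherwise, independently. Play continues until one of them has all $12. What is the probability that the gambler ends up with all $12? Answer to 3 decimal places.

Let r = q/p = (5/8)/(3/8) = 5/3. The recurrence P(i) = p·P(i+1) + q·P(i−1) with P(0)=0, P(12)=1 gives P(i) = (1 − r^i)/(1 − r^12).
P(4) = (1 − (5/3)^4) / (1 − (5/3)^12) = 6561/447811 ≈ 0.015.

0.015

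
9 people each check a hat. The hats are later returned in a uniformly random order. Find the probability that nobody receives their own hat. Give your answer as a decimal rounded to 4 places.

This is the derangement probability: permutations of 9 with no fixed point.
D(9) = 9! · (1 − 1/1! + 1/2! − ··· + (−1)^9/9!) = 133496.
P = 133496/362880 = 16687/45360 ≈ 0.3679.

0.3679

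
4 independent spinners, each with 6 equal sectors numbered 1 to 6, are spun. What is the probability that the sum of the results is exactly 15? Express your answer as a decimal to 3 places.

0.108

There are 6^4 = 1296 equally likely outcomes.
The number of ordered 4-tuples from {1,…,6} summing to 15 is 140.
P(sum = 15) = 140/1296 = 35/324 ≈ 0.108.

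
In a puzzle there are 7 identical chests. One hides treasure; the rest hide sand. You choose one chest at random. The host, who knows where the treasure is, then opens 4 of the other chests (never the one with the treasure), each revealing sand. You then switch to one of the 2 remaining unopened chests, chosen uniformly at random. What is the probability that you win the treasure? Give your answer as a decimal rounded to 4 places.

Your original chest holds the treasure with probability 1/7, so the other 6 collectively hold it with probability 6/7.
The host can always find 4 empty chests to open, so the reveals don't change that 6/7; it is now spread over the 2 remaining unopened chests.
P(win by switching) = (6/7) · (1/2) = 3/7 ≈ 0.4286.

0.4286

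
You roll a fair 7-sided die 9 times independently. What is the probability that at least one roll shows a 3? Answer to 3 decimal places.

0.750

P(no roll shows a 3) = (6/7)^9 ≈ 0.250.
P(at least one) = 1 − 0.250 = 0.750.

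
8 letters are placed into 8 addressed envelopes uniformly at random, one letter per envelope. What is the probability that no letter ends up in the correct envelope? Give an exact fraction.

This is the derangement probability: permutations of 8 with no fixed point.
D(8) = 8! · (1 − 1/1! + 1/2! − ··· + (−1)^8/8!) = 14833.
P = 14833/40320 = 2119/5760.

2119/5760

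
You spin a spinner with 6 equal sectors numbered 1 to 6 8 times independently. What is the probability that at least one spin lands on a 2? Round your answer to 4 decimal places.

0.7674

P(no spin lands on a 2) = (5/6)^8 ≈ 0.2326.
P(at least one) = 1 − 0.2326 = 0.7674.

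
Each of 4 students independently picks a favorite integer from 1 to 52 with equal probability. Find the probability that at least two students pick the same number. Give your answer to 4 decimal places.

It's easier to compute the probability that all 4 are distinct.
P(all distinct) = 52/52 · 51/52 · ··· · 49/52 ≈ 0.8886.
So the probability of at least one match is 1 − 0.8886 = 0.1114.

0.1114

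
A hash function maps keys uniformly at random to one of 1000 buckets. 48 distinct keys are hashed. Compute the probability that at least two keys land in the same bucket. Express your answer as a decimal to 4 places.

It's easier to compute the probability that all 48 are distinct.
P(all distinct) = 1000/1000 · 999/1000 · ··· · 953/1000 ≈ 0.3178.
So the probability of at least one match is 1 − 0.3178 = 0.6822.

0.6822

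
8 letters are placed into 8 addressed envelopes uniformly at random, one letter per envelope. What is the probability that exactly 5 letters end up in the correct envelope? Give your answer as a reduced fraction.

Choose which 5 of the 8 are fixed: C(8,5) = 56 ways.
The remaining 3 must have no fixed point: D(3) = 2.
P = 56·2/40320 = 1/360.

1/360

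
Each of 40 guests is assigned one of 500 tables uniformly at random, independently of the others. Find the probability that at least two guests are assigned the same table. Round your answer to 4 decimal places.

It's easier to compute the probability that all 40 are distinct.
P(all distinct) = 500/500 · 499/500 · ··· · 461/500 ≈ 0.2013.
So the probability of at least one match is 1 − 0.2013 = 0.7987.

0.7987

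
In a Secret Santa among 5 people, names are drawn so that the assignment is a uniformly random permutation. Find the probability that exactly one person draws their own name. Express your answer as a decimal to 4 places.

Choose which one is fixed: C(5,1) = 5 ways.
The remaining 4 must have no fixed point: D(4) = 9.
P = 5·9/120 = 3/8 ≈ 0.3750.

0.3750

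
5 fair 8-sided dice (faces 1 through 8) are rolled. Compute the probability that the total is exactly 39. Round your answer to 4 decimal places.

0.0002

There are 8^5 = 32768 equally likely outcomes.
The number of ordered 5-tuples from {1,…,8} summing to 39 is 5.
P(sum = 39) = 5/32768 ≈ 0.0002.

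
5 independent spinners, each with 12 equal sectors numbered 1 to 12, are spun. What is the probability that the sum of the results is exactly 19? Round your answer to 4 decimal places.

There are 12^5 = 248832 equally likely outcomes.
The number of ordered 5-tuples from {1,…,12} summing to 19 is 2985.
P(sum = 19) = 2985/248832 = 995/82944 ≈ 0.0120.

0.0120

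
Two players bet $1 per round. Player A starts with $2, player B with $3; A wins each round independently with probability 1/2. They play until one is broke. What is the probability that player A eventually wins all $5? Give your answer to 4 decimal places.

0.4000

With a fair step, P(i) = ½P(i−1) + ½P(i+1) with P(0)=0, P(5)=1 has the linear solution P(i) = i/5.
P(2) = 2/5 ≈ 0.4000.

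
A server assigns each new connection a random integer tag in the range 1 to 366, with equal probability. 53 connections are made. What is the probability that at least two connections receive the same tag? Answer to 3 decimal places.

0.981

It's easier to compute the probability that all 53 are distinct.
P(all distinct) = 366/366 · 365/366 · ··· · 314/366 ≈ 0.019.
So the probability of at least one match is 1 − 0.019 = 0.981.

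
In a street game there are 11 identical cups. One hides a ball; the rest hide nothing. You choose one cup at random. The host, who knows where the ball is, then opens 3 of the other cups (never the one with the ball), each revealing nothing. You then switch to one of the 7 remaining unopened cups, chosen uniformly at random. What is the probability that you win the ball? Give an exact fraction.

10/77

Your original cup holds the ball with probability 1/11, so the other 10 collectively hold it with probability 10/11.
The host can always find 3 empty cups to open, so the reveals don't change that 10/11; it is now spread over the 7 remaining unopened cups.
P(win by switching) = (10/11) · (1/7) = 10/77.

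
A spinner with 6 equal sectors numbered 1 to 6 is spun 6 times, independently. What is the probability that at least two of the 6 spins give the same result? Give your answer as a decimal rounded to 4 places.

0.9846

P(all 6 different) = 6/6 · 5/6 · ··· · 1/6 ≈ 0.0154.
P(at least two equal) = 1 − 0.0154 = 0.9846.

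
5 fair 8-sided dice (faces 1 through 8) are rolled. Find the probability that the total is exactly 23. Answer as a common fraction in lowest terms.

There are 8^5 = 32768 equally likely outcomes.
The number of ordered 5-tuples from {1,…,8} summing to 23 is 2460.
P(sum = 23) = 2460/32768 = 615/8192.

615/8192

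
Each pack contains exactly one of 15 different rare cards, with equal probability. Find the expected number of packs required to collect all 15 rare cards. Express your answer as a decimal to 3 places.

49.773

After i distinct types are collected, each trial gives a new one with probability (15−i)/15, so the expected wait for the next new type is 15/(15−i).
E = 15/15 + 15/14 + 15/13 + 15/12 + 15/11 + 15/10 + 15/9 + 15/8 + 15/7 + 15/6 + 15/5 + 15/4 + 15/3 + 15/2 + 15/1 = 1195757/24024 ≈ 49.773.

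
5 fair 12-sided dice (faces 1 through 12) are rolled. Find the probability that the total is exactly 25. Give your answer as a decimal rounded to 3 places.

0.033

There are 12^5 = 248832 equally likely outcomes.
The number of ordered 5-tuples from {1,…,12} summing to 25 is 8151.
P(sum = 25) = 8151/248832 = 2717/82944 ≈ 0.033.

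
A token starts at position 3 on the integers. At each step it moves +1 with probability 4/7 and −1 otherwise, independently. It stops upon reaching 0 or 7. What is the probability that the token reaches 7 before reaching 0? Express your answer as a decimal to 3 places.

0.667

Let r = q/p = (3/7)/(4/7) = 3/4. The recurrence P(i) = p·P(i+1) + q·P(i−1) with P(0)=0, P(7)=1 gives P(i) = (1 − r^i)/(1 − r^7).
P(3) = (1 − (3/4)^3) / (1 − (3/4)^7) = 9472/14197 ≈ 0.667.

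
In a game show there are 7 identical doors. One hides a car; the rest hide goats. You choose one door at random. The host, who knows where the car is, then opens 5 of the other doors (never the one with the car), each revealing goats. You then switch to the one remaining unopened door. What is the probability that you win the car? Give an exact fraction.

6/7

Your original door holds the car with probability 1/7, so the other 6 collectively hold it with probability 6/7.
The host can always find 5 empty doors to open, so the reveals don't change that 6/7; it is now spread over the 1 remaining unopened door.
P(win by switching) = (6/7) · (1/1) = 6/7.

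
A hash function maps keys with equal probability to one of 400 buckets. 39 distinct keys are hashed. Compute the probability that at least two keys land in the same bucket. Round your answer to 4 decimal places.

0.8527

It's easier to compute the probability that all 39 are distinct.
P(all distinct) = 400/400 · 399/400 · ··· · 362/400 ≈ 0.1473.
So the probability of at least one match is 1 − 0.1473 = 0.8527.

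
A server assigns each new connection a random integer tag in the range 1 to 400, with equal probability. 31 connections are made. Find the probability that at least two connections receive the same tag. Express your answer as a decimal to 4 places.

0.6968

It's easier to compute the probability that all 31 are distinct.
P(all distinct) = 400/400 · 399/400 · ··· · 370/400 ≈ 0.3032.
So the probability of at least one match is 1 − 0.3032 = 0.6968.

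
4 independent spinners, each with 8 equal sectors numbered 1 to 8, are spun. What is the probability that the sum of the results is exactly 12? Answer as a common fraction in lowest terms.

161/4096

There are 8^4 = 4096 equally likely outcomes.
The number of ordered 4-tuples from {1,…,8} summing to 12 is 161.
P(sum = 12) = 161/4096.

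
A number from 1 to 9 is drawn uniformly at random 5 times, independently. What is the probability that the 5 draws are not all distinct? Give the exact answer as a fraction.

1627/2187

P(all 5 different) = 9/9 · 8/9 · ··· · 5/9 = 560/2187.
P(at least two equal) = 1 − 560/2187 = 1627/2187.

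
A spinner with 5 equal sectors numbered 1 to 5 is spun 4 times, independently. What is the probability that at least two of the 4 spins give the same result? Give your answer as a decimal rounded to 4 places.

P(all 4 different) = 5/5 · 4/5 · ··· · 2/5 ≈ 0.1920.
P(at least two equal) = 1 − 0.1920 = 0.8080.

0.8080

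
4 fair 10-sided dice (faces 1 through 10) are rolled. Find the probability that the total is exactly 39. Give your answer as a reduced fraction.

There are 10^4 = 10000 equally likely outcomes.
The number of ordered 4-tuples from {1,…,10} summing to 39 is 4.
P(sum = 39) = 4/10000 = 1/2500.

1/2500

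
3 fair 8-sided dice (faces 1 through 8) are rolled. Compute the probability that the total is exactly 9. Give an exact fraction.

There are 8^3 = 512 equally likely outcomes.
The number of ordered 3-tuples from {1,…,8} summing to 9 is 28.
P(sum = 9) = 28/512 = 7/128.

7/128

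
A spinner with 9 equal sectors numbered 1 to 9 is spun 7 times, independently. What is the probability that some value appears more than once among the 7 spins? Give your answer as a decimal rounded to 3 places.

0.962

P(all 7 different) = 9/9 · 8/9 · ··· · 3/9 ≈ 0.038.
P(at least two equal) = 1 − 0.038 = 0.962.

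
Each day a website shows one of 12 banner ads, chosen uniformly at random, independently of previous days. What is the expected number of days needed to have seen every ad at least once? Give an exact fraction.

86021/2310

After i distinct types are collected, each trial gives a new one with probability (12−i)/12, so the expected wait for the next new type is 12/(12−i).
E = 12/12 + 12/11 + 12/10 + 12/9 + 12/8 + 12/7 + 12/6 + 12/5 + 12/4 + 12/3 + 12/2 + 12/1 = 86021/2310.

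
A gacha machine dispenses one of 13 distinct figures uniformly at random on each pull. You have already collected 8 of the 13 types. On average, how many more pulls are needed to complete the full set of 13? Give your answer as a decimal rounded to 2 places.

Starting from 8 distinct types, each trial gives a new one with probability (13−i)/13 when i types are held, so the wait for the next new type is 13/(13−i).
E = 13/5 + 13/4 + 13/3 + 13/2 + 13/1 = 1781/60 ≈ 29.68.

29.68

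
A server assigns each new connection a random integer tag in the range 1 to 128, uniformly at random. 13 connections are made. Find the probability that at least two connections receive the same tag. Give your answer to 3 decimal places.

It's easier to compute the probability that all 13 are distinct.
P(all distinct) = 128/128 · 127/128 · ··· · 116/128 ≈ 0.532.
So the probability of at least one match is 1 − 0.532 = 0.468.

0.468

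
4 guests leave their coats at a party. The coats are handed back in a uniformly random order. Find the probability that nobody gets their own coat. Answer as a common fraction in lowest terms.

This is the derangement probability: permutations of 4 with no fixed point.
D(4) = 4! · (1 − 1/1! + 1/2! − ··· + (−1)^4/4!) = 9.
P = 9/24 = 3/8.

3/8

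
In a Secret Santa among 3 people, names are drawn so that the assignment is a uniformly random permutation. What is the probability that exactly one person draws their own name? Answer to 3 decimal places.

0.500

Choose which one is fixed: C(3,1) = 3 ways.
The remaining 2 must have no fixed point: D(2) = 1.
P = 3·1/6 = 1/2 ≈ 0.500.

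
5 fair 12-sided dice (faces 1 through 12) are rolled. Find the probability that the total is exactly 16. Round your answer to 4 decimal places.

There are 12^5 = 248832 equally likely outcomes.
The number of ordered 5-tuples from {1,…,12} summing to 16 is 1365.
P(sum = 16) = 1365/248832 = 455/82944 ≈ 0.0055.

0.0055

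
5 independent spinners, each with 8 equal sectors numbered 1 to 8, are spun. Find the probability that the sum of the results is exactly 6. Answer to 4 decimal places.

0.0002

There are 8^5 = 32768 equally likely outcomes.
The number of ordered 5-tuples from {1,…,8} summing to 6 is 5.
P(sum = 6) = 5/32768 ≈ 0.0002.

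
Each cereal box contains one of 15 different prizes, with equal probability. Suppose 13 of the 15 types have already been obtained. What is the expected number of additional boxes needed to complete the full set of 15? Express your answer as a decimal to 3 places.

Starting from 13 distinct types, each trial gives a new one with probability (15−i)/15 when i types are held, so the wait for the next new type is 15/(15−i).
E = 15/2 + 15/1 = 45/2 ≈ 22.500.

22.500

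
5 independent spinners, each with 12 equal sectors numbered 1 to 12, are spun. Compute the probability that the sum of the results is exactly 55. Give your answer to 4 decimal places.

There are 12^5 = 248832 equally likely outcomes.
The number of ordered 5-tuples from {1,…,12} summing to 55 is 126.
P(sum = 55) = 126/248832 = 7/13824 ≈ 0.0005.

0.0005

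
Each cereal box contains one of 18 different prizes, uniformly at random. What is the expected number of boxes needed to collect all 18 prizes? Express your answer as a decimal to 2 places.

62.91

After i distinct types are collected, each trial gives a new one with probability (18−i)/18, so the expected wait for the next new type is 18/(18−i).
E = 18/18 + 18/17 + 18/16 + 18/15 + 18/14 + 18/13 + 18/12 + 18/11 + 18/10 + 18/9 + 18/8 + 18/7 + 18/6 + 18/5 + 18/4 + 18/3 + 18/2 + 18/1 = 42822903/680680 ≈ 62.91.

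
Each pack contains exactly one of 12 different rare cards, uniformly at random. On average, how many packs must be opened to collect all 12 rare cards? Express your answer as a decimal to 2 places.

37.24

After i distinct types are collected, each trial gives a new one with probability (12−i)/12, so the expected wait for the next new type is 12/(12−i).
E = 12/12 + 12/11 + 12/10 + 12/9 + 12/8 + 12/7 + 12/6 + 12/5 + 12/4 + 12/3 + 12/2 + 12/1 = 86021/2310 ≈ 37.24.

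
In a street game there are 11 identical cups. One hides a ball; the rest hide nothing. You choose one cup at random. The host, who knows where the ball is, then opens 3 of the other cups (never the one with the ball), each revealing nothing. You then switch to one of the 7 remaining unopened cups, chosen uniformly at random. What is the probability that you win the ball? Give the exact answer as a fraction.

Your original cup holds the ball with probability 1/11, so the other 10 collectively hold it with probability 10/11.
The host can always find 3 empty cups to open, so the reveals don't change that 10/11; it is now spread over the 7 remaining unopened cups.
P(win by switching) = (10/11) · (1/7) = 10/77.

10/77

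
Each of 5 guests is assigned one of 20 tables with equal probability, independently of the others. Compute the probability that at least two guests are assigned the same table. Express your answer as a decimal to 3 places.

0.419

It's easier to compute the probability that all 5 are distinct.
P(all distinct) = 20/20 · 19/20 · ··· · 16/20 ≈ 0.581.
So the probability of at least one match is 1 − 0.581 = 0.419.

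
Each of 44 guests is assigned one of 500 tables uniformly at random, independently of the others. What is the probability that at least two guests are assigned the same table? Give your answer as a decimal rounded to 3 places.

It's easier to compute the probability that all 44 are distinct.
P(all distinct) = 500/500 · 499/500 · ··· · 457/500 ≈ 0.142.
So the probability of at least one match is 1 − 0.142 = 0.858.

0.858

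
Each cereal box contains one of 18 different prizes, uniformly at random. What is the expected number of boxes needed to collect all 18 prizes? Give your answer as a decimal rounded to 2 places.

62.91

After i distinct types are collected, each trial gives a new one with probability (18−i)/18, so the expected wait for the next new type is 18/(18−i).
E = 18/18 + 18/17 + 18/16 + 18/15 + 18/14 + 18/13 + 18/12 + 18/11 + 18/10 + 18/9 + 18/8 + 18/7 + 18/6 + 18/5 + 18/4 + 18/3 + 18/2 + 18/1 = 42822903/680680 ≈ 62.91.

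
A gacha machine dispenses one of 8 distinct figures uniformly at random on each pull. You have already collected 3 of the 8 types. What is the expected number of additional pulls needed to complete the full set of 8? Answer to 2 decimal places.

18.27

Starting from 3 distinct types, each trial gives a new one with probability (8−i)/8 when i types are held, so the wait for the next new type is 8/(8−i).
E = 8/5 + 8/4 + 8/3 + 8/2 + 8/1 = 274/15 ≈ 18.27.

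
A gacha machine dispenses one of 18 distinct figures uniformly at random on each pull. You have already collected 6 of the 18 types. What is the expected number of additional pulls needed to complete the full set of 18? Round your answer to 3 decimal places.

55.858

Starting from 6 distinct types, each trial gives a new one with probability (18−i)/18 when i types are held, so the wait for the next new type is 18/(18−i).
E = 18/12 + 18/11 + 18/10 + 18/9 + 18/8 + 18/7 + 18/6 + 18/5 + 18/4 + 18/3 + 18/2 + 18/1 = 86021/1540 ≈ 55.858.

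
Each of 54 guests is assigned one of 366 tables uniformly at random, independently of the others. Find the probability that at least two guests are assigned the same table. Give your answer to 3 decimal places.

0.984

It's easier to compute the probability that all 54 are distinct.
P(all distinct) = 366/366 · 365/366 · ··· · 313/366 ≈ 0.016.
So the probability of at least one match is 1 − 0.016 = 0.984.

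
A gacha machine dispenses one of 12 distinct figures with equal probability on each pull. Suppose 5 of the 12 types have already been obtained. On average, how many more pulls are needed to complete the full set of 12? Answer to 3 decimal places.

Starting from 5 distinct types, each trial gives a new one with probability (12−i)/12 when i types are held, so the wait for the next new type is 12/(12−i).
E = 12/7 + 12/6 + 12/5 + 12/4 + 12/3 + 12/2 + 12/1 = 1089/35 ≈ 31.114.

31.114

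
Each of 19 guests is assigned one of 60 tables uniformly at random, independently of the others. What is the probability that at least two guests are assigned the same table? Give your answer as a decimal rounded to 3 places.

It's easier to compute the probability that all 19 are distinct.
P(all distinct) = 60/60 · 59/60 · ··· · 42/60 ≈ 0.041.
So the probability of at least one match is 1 − 0.041 = 0.959.

0.959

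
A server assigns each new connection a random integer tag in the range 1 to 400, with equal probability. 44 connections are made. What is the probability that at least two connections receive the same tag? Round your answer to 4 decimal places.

0.9142

It's easier to compute the probability that all 44 are distinct.
P(all distinct) = 400/400 · 399/400 · ··· · 357/400 ≈ 0.0858.
So the probability of at least one match is 1 − 0.0858 = 0.9142.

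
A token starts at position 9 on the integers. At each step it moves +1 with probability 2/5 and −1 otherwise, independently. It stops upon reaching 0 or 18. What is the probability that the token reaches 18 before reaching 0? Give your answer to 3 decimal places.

Let r = q/p = (3/5)/(2/5) = 3/2. The recurrence P(i) = p·P(i+1) + q·P(i−1) with P(0)=0, P(18)=1 gives P(i) = (1 − r^i)/(1 − r^18).
P(9) = (1 − (3/2)^9) / (1 − (3/2)^18) = 512/20195 ≈ 0.025.

0.025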